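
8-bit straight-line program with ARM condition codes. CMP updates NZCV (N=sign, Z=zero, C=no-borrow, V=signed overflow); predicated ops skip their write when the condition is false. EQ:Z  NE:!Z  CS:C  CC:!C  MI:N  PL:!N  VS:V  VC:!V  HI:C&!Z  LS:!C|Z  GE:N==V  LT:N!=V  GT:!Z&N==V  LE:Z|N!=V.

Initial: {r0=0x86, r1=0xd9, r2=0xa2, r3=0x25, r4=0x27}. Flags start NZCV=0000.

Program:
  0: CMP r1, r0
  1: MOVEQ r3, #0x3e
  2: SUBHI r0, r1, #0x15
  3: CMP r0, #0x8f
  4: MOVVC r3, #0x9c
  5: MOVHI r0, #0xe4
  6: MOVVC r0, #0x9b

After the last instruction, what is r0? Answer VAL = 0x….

VAL = 0x9b

[0] flags=0010 → (cmp)
[1] flags=0010 EQ?F → skip
[2] flags=0010 HI?T → r0=0xc4
[3] flags=0010 → (cmp)
[4] flags=0010 VC?T → r3=0x9c
[5] flags=0010 HI?T → r0=0xe4
[6] flags=0010 VC?T → r0=0x9b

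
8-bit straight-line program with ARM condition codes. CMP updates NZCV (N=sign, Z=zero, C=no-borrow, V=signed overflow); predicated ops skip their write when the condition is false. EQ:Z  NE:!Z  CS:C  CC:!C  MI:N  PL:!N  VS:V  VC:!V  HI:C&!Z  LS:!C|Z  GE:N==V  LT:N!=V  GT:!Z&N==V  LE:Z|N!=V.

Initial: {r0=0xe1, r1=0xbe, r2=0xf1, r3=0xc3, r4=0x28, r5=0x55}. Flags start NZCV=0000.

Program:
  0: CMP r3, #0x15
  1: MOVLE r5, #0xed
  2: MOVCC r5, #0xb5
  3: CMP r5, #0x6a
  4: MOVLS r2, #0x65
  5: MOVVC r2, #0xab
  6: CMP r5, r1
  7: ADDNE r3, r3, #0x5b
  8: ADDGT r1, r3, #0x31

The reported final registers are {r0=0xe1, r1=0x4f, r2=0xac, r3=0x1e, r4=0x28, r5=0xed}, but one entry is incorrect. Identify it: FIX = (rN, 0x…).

FIX = (r2, 0xab)

[0] flags=1010 → (cmp)
[1] flags=1010 LE?T → r5=0xed
[2] flags=1010 CC?F → skip
[3] flags=1010 → (cmp)
[4] flags=1010 LS?F → skip
[5] flags=1010 VC?T → r2=0xab
[6] flags=0010 → (cmp)
[7] flags=0010 NE?T → r3=0x1e
[8] flags=0010 GT?T → r1=0x4f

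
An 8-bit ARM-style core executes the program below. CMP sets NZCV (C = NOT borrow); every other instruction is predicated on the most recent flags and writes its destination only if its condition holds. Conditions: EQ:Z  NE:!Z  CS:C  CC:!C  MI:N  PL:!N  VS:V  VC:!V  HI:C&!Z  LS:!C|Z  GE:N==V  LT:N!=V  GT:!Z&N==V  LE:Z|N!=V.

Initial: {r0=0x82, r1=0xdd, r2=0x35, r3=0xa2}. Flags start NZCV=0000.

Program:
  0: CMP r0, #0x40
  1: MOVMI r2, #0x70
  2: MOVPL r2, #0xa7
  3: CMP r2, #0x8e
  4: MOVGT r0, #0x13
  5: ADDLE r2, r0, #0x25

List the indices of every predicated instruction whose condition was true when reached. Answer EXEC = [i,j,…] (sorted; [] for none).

[0] flags=0011 → (cmp)
[1] flags=0011 MI?F → skip
[2] flags=0011 PL?T → r2=0xa7
[3] flags=0010 → (cmp)
[4] flags=0010 GT?T → r0=0x13
[5] flags=0010 LE?F → skip

EXEC = [2,4]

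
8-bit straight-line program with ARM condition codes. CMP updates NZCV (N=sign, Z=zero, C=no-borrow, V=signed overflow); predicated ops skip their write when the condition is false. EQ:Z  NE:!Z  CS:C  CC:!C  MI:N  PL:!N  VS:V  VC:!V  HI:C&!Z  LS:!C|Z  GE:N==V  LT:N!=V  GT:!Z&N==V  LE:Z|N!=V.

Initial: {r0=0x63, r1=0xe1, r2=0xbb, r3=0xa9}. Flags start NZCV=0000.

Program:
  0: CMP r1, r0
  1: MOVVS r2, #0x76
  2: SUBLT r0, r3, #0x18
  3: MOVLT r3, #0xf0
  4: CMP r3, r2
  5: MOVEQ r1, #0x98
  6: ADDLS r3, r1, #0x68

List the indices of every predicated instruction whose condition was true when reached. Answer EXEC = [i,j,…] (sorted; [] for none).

[0] flags=0011 → (cmp)
[1] flags=0011 VS?T → r2=0x76
[2] flags=0011 LT?T → r0=0x91
[3] flags=0011 LT?T → r3=0xf0
[4] flags=0011 → (cmp)
[5] flags=0011 EQ?F → skip
[6] flags=0011 LS?F → skip

EXEC = [1,2,3]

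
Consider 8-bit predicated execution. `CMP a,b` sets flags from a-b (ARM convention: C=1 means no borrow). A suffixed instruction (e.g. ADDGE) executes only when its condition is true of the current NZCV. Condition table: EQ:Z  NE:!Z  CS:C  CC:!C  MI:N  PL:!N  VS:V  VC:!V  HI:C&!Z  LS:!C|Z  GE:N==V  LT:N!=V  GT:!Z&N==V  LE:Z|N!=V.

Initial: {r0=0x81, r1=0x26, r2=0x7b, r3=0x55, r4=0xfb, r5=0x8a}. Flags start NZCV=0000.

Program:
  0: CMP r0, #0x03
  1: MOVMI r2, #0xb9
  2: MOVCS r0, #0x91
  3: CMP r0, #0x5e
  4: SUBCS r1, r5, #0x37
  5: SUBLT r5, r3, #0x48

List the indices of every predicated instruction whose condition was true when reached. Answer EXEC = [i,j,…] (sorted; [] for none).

EXEC = [2,4,5]

[0] flags=0011 → (cmp)
[1] flags=0011 MI?F → skip
[2] flags=0011 CS?T → r0=0x91
[3] flags=0011 → (cmp)
[4] flags=0011 CS?T → r1=0x53
[5] flags=0011 LT?T → r5=0x0d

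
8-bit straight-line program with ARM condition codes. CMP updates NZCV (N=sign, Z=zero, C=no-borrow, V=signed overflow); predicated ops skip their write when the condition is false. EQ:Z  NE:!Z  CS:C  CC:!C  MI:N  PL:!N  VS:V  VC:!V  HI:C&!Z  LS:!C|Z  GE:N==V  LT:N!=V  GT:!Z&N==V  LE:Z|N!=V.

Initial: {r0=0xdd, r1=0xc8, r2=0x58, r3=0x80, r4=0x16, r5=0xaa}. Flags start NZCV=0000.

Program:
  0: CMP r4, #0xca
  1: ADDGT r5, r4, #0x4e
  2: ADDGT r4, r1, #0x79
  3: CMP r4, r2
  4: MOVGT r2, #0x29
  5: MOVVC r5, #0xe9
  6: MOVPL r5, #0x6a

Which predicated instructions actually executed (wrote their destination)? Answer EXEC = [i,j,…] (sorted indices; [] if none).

[0] flags=0000 → (cmp)
[1] flags=0000 GT?T → r5=0x64
[2] flags=0000 GT?T → r4=0x41
[3] flags=1000 → (cmp)
[4] flags=1000 GT?F → skip
[5] flags=1000 VC?T → r5=0xe9
[6] flags=1000 PL?F → skip

EXEC = [1,2,5]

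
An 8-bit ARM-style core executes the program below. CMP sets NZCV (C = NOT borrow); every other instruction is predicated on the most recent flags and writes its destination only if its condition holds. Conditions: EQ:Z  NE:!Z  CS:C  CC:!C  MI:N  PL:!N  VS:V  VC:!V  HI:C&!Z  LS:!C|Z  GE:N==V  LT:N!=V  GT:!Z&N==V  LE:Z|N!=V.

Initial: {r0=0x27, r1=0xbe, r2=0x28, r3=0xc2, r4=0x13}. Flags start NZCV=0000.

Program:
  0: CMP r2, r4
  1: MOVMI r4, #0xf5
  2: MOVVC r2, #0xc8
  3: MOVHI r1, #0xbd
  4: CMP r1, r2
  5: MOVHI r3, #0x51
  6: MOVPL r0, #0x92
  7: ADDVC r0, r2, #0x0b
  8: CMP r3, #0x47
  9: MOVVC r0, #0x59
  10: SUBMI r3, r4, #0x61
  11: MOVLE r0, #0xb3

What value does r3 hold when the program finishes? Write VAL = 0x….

VAL = 0xc2

0: ✓ CMP  NZCV=0010
1: · MOVMI
2: ✓ MOVVC  r2←0xc8
3: ✓ MOVHI  r1←0xbd
4: ✓ CMP  NZCV=1000
5: · MOVHI
6: · MOVPL
7: ✓ ADDVC  r0←0xd3
8: ✓ CMP  NZCV=0011
9: · MOVVC
10: · SUBMI
11: ✓ MOVLE  r0←0xb3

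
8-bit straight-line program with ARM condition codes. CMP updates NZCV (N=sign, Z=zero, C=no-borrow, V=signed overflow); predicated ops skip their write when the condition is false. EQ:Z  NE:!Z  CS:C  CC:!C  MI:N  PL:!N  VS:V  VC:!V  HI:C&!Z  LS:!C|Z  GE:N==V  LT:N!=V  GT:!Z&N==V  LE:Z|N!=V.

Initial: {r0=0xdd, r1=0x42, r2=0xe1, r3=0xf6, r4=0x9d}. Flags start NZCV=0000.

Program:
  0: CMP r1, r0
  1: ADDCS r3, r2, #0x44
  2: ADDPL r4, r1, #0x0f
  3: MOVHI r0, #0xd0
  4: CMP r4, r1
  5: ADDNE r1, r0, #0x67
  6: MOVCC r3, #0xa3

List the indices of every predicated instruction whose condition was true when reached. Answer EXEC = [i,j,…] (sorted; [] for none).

EXEC = [2,5]

[0] flags=0000 → (cmp)
[1] flags=0000 CS?F → skip
[2] flags=0000 PL?T → r4=0x51
[3] flags=0000 HI?F → skip
[4] flags=0010 → (cmp)
[5] flags=0010 NE?T → r1=0x44
[6] flags=0010 CC?F → skip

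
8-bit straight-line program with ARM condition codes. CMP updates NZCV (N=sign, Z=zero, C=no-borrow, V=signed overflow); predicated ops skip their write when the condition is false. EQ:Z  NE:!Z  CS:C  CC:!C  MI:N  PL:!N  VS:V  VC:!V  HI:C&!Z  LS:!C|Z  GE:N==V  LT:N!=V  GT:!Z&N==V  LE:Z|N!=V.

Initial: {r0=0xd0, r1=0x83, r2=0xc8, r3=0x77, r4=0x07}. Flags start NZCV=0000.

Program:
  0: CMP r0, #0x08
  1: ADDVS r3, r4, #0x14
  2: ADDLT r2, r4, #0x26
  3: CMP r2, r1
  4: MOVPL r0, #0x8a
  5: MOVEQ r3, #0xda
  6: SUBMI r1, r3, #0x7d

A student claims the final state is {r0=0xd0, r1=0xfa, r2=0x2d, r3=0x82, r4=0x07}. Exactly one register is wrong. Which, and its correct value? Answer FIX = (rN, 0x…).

[0] flags=1010 → (cmp)
[1] flags=1010 VS?F → skip
[2] flags=1010 LT?T → r2=0x2d
[3] flags=1001 → (cmp)
[4] flags=1001 PL?F → skip
[5] flags=1001 EQ?F → skip
[6] flags=1001 MI?T → r1=0xfa

FIX = (r3, 0x77)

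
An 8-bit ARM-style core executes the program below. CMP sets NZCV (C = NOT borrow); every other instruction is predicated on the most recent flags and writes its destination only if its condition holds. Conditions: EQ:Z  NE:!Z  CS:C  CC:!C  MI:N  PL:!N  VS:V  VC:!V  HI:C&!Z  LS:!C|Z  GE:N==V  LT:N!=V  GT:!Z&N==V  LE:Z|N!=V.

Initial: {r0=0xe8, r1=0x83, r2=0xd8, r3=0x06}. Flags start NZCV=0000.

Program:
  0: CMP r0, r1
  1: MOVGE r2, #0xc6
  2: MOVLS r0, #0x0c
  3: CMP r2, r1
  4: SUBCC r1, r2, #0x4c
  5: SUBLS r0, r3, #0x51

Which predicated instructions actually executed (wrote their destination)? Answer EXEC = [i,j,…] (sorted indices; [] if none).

[0] flags=0010 → (cmp)
[1] flags=0010 GE?T → r2=0xc6
[2] flags=0010 LS?F → skip
[3] flags=0010 → (cmp)
[4] flags=0010 CC?F → skip
[5] flags=0010 LS?F → skip

EXEC = [1]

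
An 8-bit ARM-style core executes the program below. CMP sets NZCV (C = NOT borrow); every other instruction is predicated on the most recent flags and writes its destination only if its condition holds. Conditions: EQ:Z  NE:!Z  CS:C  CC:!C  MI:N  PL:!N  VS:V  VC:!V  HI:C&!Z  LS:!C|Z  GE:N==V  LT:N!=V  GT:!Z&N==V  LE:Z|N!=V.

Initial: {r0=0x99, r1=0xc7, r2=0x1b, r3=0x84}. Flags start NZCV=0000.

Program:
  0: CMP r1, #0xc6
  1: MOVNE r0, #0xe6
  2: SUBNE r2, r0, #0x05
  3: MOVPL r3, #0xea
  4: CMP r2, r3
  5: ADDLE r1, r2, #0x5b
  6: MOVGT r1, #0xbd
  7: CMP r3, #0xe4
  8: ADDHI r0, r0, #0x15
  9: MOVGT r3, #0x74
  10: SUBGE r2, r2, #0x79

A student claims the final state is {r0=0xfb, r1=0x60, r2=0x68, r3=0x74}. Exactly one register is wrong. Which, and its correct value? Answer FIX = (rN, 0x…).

0: ✓ CMP  NZCV=0010
1: ✓ MOVNE  r0←0xe6
2: ✓ SUBNE  r2←0xe1
3: ✓ MOVPL  r3←0xea
4: ✓ CMP  NZCV=1000
5: ✓ ADDLE  r1←0x3c
6: · MOVGT
7: ✓ CMP  NZCV=0010
8: ✓ ADDHI  r0←0xfb
9: ✓ MOVGT  r3←0x74
10: ✓ SUBGE  r2←0x68

FIX = (r1, 0x3c)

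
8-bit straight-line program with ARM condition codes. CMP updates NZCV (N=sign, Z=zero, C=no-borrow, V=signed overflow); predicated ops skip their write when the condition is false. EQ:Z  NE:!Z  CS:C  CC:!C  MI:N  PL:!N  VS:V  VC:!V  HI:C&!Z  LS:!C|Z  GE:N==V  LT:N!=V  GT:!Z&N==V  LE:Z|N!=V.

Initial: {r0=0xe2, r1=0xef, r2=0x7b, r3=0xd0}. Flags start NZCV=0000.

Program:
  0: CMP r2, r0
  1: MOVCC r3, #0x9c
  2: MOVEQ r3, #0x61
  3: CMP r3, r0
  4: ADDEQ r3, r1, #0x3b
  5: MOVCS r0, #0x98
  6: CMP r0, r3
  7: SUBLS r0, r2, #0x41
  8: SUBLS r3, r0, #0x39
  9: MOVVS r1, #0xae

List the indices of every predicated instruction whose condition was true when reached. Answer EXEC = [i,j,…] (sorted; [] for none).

0: ✓ CMP  NZCV=1001
1: ✓ MOVCC  r3←0x9c
2: · MOVEQ
3: ✓ CMP  NZCV=1000
4: · ADDEQ
5: · MOVCS
6: ✓ CMP  NZCV=0010
7: · SUBLS
8: · SUBLS
9: · MOVVS

EXEC = [1]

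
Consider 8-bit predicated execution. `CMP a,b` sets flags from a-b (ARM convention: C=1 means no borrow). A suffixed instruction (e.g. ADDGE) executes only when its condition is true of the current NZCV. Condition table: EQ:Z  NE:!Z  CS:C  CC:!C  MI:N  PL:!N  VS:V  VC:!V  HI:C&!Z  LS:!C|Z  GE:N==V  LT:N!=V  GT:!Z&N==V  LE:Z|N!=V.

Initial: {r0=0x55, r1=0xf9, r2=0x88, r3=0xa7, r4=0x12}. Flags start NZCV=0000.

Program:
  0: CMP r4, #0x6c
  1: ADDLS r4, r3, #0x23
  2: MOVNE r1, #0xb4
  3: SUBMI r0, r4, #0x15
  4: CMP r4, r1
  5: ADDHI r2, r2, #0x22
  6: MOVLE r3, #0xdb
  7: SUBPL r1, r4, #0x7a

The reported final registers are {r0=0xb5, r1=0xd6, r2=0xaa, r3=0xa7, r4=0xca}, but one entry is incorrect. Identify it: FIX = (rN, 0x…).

[0] flags=1000 → (cmp)
[1] flags=1000 LS?T → r4=0xca
[2] flags=1000 NE?T → r1=0xb4
[3] flags=1000 MI?T → r0=0xb5
[4] flags=0010 → (cmp)
[5] flags=0010 HI?T → r2=0xaa
[6] flags=0010 LE?F → skip
[7] flags=0010 PL?T → r1=0x50

FIX = (r1, 0x50)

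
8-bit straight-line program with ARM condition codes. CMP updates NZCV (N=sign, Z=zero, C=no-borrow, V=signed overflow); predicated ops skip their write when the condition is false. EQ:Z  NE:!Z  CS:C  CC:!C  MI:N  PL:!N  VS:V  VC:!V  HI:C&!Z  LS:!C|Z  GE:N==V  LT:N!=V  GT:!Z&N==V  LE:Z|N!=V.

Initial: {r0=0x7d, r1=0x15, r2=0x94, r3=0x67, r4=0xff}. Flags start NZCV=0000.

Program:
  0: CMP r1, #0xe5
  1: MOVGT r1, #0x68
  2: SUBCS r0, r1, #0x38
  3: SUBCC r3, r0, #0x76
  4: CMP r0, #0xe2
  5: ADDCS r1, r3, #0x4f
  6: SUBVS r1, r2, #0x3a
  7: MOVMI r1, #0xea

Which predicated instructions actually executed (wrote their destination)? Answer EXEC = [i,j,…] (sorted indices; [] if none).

[0] flags=0000 → (cmp)
[1] flags=0000 GT?T → r1=0x68
[2] flags=0000 CS?F → skip
[3] flags=0000 CC?T → r3=0x07
[4] flags=1001 → (cmp)
[5] flags=1001 CS?F → skip
[6] flags=1001 VS?T → r1=0x5a
[7] flags=1001 MI?T → r1=0xea

EXEC = [1,3,6,7]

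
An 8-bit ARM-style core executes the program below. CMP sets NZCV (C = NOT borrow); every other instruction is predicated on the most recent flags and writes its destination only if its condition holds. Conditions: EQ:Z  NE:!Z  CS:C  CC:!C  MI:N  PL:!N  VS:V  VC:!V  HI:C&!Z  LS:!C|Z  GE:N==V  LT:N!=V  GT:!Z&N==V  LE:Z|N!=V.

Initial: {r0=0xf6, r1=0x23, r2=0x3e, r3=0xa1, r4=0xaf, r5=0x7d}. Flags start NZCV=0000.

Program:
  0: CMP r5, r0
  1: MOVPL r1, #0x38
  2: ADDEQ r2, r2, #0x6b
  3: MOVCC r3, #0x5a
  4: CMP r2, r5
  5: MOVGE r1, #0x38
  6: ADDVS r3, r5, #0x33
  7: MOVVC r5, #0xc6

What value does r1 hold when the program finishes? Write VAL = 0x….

0: ✓ CMP  NZCV=1001
1: · MOVPL
2: · ADDEQ
3: ✓ MOVCC  r3←0x5a
4: ✓ CMP  NZCV=1000
5: · MOVGE
6: · ADDVS
7: ✓ MOVVC  r5←0xc6

VAL = 0x23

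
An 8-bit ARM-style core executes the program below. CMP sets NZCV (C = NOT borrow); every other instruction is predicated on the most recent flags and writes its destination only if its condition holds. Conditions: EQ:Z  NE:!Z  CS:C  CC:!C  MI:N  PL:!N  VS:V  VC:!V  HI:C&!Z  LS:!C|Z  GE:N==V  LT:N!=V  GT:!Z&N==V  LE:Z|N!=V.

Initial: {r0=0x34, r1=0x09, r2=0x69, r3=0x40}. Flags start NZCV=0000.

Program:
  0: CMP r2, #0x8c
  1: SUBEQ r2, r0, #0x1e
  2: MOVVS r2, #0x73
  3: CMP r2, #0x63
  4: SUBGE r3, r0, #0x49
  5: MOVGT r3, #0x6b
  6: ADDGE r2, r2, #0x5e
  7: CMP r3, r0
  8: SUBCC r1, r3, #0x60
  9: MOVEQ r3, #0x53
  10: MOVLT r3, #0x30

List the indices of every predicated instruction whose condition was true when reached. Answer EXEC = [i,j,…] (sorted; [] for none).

[0] flags=1001 → (cmp)
[1] flags=1001 EQ?F → skip
[2] flags=1001 VS?T → r2=0x73
[3] flags=0010 → (cmp)
[4] flags=0010 GE?T → r3=0xeb
[5] flags=0010 GT?T → r3=0x6b
[6] flags=0010 GE?T → r2=0xd1
[7] flags=0010 → (cmp)
[8] flags=0010 CC?F → skip
[9] flags=0010 EQ?F → skip
[10] flags=0010 LT?F → skip

EXEC = [2,4,5,6]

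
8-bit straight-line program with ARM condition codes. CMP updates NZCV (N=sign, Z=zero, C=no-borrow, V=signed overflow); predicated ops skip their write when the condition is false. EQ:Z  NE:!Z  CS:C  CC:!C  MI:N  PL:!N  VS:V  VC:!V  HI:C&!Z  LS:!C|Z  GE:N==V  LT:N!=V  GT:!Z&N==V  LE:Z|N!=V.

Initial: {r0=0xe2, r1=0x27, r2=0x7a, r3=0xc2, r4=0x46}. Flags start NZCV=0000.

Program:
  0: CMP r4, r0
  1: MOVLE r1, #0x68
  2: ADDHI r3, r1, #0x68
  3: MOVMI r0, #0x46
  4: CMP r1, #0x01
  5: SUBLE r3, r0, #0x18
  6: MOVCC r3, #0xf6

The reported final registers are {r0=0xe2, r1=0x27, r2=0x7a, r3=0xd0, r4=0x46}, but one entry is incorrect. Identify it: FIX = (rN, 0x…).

[0] flags=0000 → (cmp)
[1] flags=0000 LE?F → skip
[2] flags=0000 HI?F → skip
[3] flags=0000 MI?F → skip
[4] flags=0010 → (cmp)
[5] flags=0010 LE?F → skip
[6] flags=0010 CC?F → skip

FIX = (r3, 0xc2)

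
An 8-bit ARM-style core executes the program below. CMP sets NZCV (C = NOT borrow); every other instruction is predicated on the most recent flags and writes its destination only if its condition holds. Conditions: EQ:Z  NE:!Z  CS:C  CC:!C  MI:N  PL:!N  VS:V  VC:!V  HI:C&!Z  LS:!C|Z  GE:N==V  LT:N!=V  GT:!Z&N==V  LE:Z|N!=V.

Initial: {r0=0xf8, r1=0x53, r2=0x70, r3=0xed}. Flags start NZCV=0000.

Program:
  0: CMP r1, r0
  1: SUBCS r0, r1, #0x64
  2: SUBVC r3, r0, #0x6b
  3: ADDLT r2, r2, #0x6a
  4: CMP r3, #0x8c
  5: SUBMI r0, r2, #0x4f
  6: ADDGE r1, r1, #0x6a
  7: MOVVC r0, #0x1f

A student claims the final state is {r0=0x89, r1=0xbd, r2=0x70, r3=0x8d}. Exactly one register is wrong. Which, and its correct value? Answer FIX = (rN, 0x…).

FIX = (r0, 0x1f)

0: ✓ CMP  NZCV=0000
1: · SUBCS
2: ✓ SUBVC  r3←0x8d
3: · ADDLT
4: ✓ CMP  NZCV=0010
5: · SUBMI
6: ✓ ADDGE  r1←0xbd
7: ✓ MOVVC  r0←0x1f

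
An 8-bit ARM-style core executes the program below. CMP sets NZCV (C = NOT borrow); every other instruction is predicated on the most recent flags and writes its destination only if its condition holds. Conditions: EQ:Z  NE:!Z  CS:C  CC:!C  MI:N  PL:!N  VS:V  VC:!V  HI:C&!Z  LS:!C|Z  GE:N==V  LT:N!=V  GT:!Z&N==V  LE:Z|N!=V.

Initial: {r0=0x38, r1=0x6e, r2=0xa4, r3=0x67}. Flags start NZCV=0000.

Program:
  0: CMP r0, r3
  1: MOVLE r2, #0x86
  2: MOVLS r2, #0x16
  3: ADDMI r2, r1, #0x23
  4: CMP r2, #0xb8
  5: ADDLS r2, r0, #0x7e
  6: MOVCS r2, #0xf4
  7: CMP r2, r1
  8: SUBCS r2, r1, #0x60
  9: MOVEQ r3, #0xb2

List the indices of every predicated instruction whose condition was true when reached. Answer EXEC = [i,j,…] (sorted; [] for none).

EXEC = [1,2,3,5,8]

[0] flags=1000 → (cmp)
[1] flags=1000 LE?T → r2=0x86
[2] flags=1000 LS?T → r2=0x16
[3] flags=1000 MI?T → r2=0x91
[4] flags=1000 → (cmp)
[5] flags=1000 LS?T → r2=0xb6
[6] flags=1000 CS?F → skip
[7] flags=0011 → (cmp)
[8] flags=0011 CS?T → r2=0x0e
[9] flags=0011 EQ?F → skip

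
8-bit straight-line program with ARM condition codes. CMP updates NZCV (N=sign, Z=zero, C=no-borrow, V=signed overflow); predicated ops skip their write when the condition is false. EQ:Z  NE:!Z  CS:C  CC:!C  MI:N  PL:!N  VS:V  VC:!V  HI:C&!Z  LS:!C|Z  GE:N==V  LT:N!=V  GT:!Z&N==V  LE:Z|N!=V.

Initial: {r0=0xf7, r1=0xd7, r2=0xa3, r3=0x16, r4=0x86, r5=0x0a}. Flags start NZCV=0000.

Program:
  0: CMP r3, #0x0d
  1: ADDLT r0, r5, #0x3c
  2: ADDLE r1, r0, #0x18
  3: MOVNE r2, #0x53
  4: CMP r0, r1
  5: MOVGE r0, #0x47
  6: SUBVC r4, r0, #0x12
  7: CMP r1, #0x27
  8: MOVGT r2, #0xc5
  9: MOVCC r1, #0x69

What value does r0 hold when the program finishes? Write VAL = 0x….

VAL = 0x47

[0] flags=0010 → (cmp)
[1] flags=0010 LT?F → skip
[2] flags=0010 LE?F → skip
[3] flags=0010 NE?T → r2=0x53
[4] flags=0010 → (cmp)
[5] flags=0010 GE?T → r0=0x47
[6] flags=0010 VC?T → r4=0x35
[7] flags=1010 → (cmp)
[8] flags=1010 GT?F → skip
[9] flags=1010 CC?F → skip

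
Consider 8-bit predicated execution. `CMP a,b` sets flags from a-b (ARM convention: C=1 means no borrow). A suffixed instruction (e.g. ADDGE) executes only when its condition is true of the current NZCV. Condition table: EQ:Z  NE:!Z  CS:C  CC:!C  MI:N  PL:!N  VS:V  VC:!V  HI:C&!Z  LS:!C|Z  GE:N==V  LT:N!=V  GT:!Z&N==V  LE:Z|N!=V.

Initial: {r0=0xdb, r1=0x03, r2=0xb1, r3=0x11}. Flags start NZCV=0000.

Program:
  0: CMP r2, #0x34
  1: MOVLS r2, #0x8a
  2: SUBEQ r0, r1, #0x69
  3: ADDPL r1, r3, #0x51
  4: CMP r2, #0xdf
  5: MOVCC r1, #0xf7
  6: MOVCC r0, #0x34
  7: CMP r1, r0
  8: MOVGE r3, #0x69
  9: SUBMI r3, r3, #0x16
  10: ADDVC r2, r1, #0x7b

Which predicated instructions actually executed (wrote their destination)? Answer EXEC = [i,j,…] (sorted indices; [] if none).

EXEC = [3,5,6,9,10]

0: ✓ CMP  NZCV=0011
1: · MOVLS
2: · SUBEQ
3: ✓ ADDPL  r1←0x62
4: ✓ CMP  NZCV=1000
5: ✓ MOVCC  r1←0xf7
6: ✓ MOVCC  r0←0x34
7: ✓ CMP  NZCV=1010
8: · MOVGE
9: ✓ SUBMI  r3←0xfb
10: ✓ ADDVC  r2←0x72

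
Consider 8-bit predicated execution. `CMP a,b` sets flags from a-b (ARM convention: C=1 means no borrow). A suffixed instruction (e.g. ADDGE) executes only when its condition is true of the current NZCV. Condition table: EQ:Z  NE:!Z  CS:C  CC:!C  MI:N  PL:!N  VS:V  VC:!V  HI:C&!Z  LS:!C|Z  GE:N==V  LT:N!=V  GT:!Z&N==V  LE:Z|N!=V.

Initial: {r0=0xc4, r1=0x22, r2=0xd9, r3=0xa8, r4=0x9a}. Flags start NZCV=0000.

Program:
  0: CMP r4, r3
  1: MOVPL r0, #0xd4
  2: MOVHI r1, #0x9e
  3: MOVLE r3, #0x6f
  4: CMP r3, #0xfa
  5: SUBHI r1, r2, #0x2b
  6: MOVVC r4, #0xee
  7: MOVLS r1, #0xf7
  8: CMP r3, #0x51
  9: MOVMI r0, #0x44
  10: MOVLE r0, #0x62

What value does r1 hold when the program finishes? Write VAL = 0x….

VAL = 0xf7

0: ✓ CMP  NZCV=1000
1: · MOVPL
2: · MOVHI
3: ✓ MOVLE  r3←0x6f
4: ✓ CMP  NZCV=0000
5: · SUBHI
6: ✓ MOVVC  r4←0xee
7: ✓ MOVLS  r1←0xf7
8: ✓ CMP  NZCV=0010
9: · MOVMI
10: · MOVLE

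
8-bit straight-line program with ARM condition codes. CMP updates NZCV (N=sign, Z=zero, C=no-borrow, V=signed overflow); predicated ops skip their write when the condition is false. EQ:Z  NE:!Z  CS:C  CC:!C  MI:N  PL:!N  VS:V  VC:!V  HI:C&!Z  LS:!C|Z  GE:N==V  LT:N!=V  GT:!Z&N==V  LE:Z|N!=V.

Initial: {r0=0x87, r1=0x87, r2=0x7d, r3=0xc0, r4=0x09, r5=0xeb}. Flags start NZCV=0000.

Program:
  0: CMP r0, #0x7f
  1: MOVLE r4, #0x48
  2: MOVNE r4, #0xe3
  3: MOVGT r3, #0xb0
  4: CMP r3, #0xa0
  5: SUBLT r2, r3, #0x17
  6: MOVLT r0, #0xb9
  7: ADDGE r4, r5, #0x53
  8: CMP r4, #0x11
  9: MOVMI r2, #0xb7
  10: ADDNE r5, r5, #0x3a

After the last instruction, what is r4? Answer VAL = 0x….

0: ✓ CMP  NZCV=0011
1: ✓ MOVLE  r4←0x48
2: ✓ MOVNE  r4←0xe3
3: · MOVGT
4: ✓ CMP  NZCV=0010
5: · SUBLT
6: · MOVLT
7: ✓ ADDGE  r4←0x3e
8: ✓ CMP  NZCV=0010
9: · MOVMI
10: ✓ ADDNE  r5←0x25

VAL = 0x3e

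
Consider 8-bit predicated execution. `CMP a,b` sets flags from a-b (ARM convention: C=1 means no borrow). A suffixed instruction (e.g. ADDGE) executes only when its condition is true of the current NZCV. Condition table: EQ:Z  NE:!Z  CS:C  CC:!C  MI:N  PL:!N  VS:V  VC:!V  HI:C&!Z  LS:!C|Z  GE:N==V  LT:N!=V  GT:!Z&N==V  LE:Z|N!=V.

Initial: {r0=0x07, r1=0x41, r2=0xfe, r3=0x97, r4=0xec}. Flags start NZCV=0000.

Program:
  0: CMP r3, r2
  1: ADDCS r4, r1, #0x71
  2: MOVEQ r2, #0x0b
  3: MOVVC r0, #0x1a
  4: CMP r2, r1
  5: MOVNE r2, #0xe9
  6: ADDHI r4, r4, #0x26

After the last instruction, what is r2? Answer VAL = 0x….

VAL = 0xe9

0: ✓ CMP  NZCV=1000
1: · ADDCS
2: · MOVEQ
3: ✓ MOVVC  r0←0x1a
4: ✓ CMP  NZCV=1010
5: ✓ MOVNE  r2←0xe9
6: ✓ ADDHI  r4←0x12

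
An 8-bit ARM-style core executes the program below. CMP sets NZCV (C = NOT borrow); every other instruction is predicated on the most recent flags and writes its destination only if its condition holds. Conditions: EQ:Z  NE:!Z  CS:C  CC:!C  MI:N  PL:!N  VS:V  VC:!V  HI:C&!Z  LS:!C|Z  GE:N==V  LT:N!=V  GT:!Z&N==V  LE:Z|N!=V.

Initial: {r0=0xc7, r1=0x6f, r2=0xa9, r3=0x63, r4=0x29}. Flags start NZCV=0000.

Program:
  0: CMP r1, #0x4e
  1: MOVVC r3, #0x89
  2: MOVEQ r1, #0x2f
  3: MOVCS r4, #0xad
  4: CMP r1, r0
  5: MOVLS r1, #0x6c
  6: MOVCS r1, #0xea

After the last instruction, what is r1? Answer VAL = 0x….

VAL = 0x6c

0: ✓ CMP  NZCV=0010
1: ✓ MOVVC  r3←0x89
2: · MOVEQ
3: ✓ MOVCS  r4←0xad
4: ✓ CMP  NZCV=1001
5: ✓ MOVLS  r1←0x6c
6: · MOVCS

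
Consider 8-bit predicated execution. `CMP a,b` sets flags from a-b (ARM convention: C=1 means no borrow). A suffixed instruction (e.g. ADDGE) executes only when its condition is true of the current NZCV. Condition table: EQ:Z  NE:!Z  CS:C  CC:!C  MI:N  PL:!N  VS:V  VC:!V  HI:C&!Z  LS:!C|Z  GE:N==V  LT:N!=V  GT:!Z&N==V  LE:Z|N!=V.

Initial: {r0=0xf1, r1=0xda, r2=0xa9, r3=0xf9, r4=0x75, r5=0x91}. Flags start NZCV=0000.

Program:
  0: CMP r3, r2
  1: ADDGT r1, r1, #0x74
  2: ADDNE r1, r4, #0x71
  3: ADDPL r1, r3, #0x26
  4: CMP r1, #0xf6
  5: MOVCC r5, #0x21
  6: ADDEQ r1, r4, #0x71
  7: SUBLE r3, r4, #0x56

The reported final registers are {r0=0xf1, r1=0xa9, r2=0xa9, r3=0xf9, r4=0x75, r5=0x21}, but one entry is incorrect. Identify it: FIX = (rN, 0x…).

0: ✓ CMP  NZCV=0010
1: ✓ ADDGT  r1←0x4e
2: ✓ ADDNE  r1←0xe6
3: ✓ ADDPL  r1←0x1f
4: ✓ CMP  NZCV=0000
5: ✓ MOVCC  r5←0x21
6: · ADDEQ
7: · SUBLE

FIX = (r1, 0x1f)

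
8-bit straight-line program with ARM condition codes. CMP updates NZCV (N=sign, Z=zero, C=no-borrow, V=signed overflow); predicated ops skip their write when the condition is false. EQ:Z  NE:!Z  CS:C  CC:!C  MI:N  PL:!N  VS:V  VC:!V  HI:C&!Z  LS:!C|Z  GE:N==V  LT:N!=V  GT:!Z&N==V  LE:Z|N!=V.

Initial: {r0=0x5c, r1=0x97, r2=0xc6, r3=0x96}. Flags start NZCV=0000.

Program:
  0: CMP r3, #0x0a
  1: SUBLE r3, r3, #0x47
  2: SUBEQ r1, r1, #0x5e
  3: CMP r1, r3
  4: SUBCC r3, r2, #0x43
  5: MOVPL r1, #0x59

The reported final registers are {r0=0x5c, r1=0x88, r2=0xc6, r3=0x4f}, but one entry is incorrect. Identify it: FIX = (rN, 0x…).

FIX = (r1, 0x59)

0: ✓ CMP  NZCV=1010
1: ✓ SUBLE  r3←0x4f
2: · SUBEQ
3: ✓ CMP  NZCV=0011
4: · SUBCC
5: ✓ MOVPL  r1←0x59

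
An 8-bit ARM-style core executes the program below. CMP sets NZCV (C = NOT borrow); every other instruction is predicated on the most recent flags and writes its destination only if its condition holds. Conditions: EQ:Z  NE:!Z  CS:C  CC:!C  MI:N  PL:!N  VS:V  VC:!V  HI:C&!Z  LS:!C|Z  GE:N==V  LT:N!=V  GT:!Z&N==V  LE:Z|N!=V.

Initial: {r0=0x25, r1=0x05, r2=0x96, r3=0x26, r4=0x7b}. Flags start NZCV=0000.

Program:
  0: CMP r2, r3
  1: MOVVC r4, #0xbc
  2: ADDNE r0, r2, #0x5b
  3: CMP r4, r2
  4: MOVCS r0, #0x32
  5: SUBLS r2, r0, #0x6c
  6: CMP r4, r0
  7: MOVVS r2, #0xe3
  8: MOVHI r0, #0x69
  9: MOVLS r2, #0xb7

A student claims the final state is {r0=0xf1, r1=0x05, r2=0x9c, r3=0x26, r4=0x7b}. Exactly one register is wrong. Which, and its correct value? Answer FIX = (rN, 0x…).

[0] flags=0011 → (cmp)
[1] flags=0011 VC?F → skip
[2] flags=0011 NE?T → r0=0xf1
[3] flags=1001 → (cmp)
[4] flags=1001 CS?F → skip
[5] flags=1001 LS?T → r2=0x85
[6] flags=1001 → (cmp)
[7] flags=1001 VS?T → r2=0xe3
[8] flags=1001 HI?F → skip
[9] flags=1001 LS?T → r2=0xb7

FIX = (r2, 0xb7)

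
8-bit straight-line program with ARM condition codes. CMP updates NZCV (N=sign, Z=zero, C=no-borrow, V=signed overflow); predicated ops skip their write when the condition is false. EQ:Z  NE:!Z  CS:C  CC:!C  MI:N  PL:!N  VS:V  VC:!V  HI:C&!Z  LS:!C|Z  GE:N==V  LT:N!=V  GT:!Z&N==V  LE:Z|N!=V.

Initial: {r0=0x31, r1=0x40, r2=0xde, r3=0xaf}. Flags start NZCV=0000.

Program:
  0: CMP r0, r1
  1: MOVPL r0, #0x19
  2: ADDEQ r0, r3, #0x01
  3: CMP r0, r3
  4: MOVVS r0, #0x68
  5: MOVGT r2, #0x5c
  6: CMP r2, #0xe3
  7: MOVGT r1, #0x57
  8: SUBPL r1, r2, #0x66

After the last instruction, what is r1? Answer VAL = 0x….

[0] flags=1000 → (cmp)
[1] flags=1000 PL?F → skip
[2] flags=1000 EQ?F → skip
[3] flags=1001 → (cmp)
[4] flags=1001 VS?T → r0=0x68
[5] flags=1001 GT?T → r2=0x5c
[6] flags=0000 → (cmp)
[7] flags=0000 GT?T → r1=0x57
[8] flags=0000 PL?T → r1=0xf6

VAL = 0xf6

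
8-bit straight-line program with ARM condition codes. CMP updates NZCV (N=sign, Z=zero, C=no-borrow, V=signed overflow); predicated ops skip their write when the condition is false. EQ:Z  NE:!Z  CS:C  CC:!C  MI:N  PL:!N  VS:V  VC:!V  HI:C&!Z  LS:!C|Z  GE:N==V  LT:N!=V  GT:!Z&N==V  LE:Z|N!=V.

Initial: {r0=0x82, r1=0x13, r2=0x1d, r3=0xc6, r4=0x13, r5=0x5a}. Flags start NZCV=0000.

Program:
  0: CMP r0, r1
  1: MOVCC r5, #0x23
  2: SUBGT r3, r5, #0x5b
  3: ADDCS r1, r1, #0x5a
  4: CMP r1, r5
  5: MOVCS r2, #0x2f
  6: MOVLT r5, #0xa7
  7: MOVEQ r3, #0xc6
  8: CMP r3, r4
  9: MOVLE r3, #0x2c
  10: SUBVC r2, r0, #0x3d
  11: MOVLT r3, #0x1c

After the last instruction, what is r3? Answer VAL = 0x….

VAL = 0x1c

0: ✓ CMP  NZCV=0011
1: · MOVCC
2: · SUBGT
3: ✓ ADDCS  r1←0x6d
4: ✓ CMP  NZCV=0010
5: ✓ MOVCS  r2←0x2f
6: · MOVLT
7: · MOVEQ
8: ✓ CMP  NZCV=1010
9: ✓ MOVLE  r3←0x2c
10: ✓ SUBVC  r2←0x45
11: ✓ MOVLT  r3←0x1c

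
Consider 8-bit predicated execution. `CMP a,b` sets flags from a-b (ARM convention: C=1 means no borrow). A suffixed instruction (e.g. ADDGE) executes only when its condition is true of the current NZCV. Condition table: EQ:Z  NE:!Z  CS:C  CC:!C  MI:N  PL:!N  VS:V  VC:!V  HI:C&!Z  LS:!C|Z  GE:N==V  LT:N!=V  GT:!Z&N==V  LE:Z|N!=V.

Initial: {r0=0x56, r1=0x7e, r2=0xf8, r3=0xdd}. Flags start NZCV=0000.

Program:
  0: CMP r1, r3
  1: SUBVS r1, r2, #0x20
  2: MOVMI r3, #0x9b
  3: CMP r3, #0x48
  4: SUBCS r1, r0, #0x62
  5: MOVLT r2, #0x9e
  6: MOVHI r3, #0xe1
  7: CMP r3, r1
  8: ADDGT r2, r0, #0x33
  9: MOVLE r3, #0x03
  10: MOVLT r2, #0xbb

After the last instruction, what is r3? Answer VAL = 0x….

VAL = 0x03

0: ✓ CMP  NZCV=1001
1: ✓ SUBVS  r1←0xd8
2: ✓ MOVMI  r3←0x9b
3: ✓ CMP  NZCV=0011
4: ✓ SUBCS  r1←0xf4
5: ✓ MOVLT  r2←0x9e
6: ✓ MOVHI  r3←0xe1
7: ✓ CMP  NZCV=1000
8: · ADDGT
9: ✓ MOVLE  r3←0x03
10: ✓ MOVLT  r2←0xbb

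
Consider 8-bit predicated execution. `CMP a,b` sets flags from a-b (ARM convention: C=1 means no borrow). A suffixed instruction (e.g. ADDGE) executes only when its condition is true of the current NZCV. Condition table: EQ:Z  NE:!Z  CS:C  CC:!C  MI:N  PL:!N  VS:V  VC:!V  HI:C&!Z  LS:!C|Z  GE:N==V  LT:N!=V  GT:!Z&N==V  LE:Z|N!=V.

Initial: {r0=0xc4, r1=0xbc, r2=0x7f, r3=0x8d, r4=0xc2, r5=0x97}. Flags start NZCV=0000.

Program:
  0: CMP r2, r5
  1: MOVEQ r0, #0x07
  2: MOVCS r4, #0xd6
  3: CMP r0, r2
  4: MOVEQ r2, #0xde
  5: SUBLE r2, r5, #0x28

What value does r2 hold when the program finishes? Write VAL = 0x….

[0] flags=1001 → (cmp)
[1] flags=1001 EQ?F → skip
[2] flags=1001 CS?F → skip
[3] flags=0011 → (cmp)
[4] flags=0011 EQ?F → skip
[5] flags=0011 LE?T → r2=0x6f

VAL = 0x6f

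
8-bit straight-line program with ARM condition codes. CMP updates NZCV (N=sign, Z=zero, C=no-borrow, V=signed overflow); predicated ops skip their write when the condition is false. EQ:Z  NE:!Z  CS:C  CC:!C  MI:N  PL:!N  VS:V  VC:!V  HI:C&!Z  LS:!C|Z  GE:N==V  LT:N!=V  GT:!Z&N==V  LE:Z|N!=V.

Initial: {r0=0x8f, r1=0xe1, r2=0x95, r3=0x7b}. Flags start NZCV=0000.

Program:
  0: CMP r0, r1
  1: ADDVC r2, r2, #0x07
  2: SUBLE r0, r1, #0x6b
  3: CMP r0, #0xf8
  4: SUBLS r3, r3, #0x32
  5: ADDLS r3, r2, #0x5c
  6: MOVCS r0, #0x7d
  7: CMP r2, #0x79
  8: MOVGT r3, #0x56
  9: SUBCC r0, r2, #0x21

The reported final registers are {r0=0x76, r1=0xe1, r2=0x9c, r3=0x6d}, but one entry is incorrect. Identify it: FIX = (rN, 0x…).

FIX = (r3, 0xf8)

[0] flags=1000 → (cmp)
[1] flags=1000 VC?T → r2=0x9c
[2] flags=1000 LE?T → r0=0x76
[3] flags=0000 → (cmp)
[4] flags=0000 LS?T → r3=0x49
[5] flags=0000 LS?T → r3=0xf8
[6] flags=0000 CS?F → skip
[7] flags=0011 → (cmp)
[8] flags=0011 GT?F → skip
[9] flags=0011 CC?F → skip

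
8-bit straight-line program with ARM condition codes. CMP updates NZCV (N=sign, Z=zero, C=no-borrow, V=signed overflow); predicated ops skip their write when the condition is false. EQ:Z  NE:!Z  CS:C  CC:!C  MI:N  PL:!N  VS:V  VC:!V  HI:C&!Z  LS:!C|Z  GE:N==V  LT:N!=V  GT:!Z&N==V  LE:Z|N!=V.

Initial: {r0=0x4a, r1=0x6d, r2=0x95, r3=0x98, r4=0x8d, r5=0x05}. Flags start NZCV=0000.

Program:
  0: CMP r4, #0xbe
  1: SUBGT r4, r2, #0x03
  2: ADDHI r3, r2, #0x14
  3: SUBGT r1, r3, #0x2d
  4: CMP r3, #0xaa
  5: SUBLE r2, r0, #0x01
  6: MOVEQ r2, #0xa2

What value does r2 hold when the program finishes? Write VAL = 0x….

VAL = 0x49

[0] flags=1000 → (cmp)
[1] flags=1000 GT?F → skip
[2] flags=1000 HI?F → skip
[3] flags=1000 GT?F → skip
[4] flags=1000 → (cmp)
[5] flags=1000 LE?T → r2=0x49
[6] flags=1000 EQ?F → skip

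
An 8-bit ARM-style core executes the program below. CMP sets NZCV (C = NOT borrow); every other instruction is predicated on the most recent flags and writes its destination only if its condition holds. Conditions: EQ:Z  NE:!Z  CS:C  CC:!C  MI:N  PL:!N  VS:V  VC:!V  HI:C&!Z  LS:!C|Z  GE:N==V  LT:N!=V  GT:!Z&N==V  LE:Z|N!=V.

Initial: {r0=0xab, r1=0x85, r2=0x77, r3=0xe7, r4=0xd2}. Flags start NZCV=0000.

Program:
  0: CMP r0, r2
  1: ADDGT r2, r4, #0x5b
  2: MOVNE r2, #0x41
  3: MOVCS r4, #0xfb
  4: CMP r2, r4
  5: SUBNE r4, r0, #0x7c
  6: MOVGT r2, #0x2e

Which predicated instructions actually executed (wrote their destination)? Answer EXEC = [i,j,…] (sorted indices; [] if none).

EXEC = [2,3,5,6]

0: ✓ CMP  NZCV=0011
1: · ADDGT
2: ✓ MOVNE  r2←0x41
3: ✓ MOVCS  r4←0xfb
4: ✓ CMP  NZCV=0000
5: ✓ SUBNE  r4←0x2f
6: ✓ MOVGT  r2←0x2e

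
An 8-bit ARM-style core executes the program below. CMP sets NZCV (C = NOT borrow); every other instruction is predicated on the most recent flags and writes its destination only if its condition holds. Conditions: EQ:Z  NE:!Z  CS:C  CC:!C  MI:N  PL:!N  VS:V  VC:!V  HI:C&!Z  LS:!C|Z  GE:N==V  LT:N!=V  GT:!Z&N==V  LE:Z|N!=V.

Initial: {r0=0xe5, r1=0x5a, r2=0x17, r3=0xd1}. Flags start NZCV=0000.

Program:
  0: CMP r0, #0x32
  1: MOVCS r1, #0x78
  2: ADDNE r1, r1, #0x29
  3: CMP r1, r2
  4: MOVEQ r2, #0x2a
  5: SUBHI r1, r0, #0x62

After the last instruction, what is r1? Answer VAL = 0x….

VAL = 0x83

[0] flags=1010 → (cmp)
[1] flags=1010 CS?T → r1=0x78
[2] flags=1010 NE?T → r1=0xa1
[3] flags=1010 → (cmp)
[4] flags=1010 EQ?F → skip
[5] flags=1010 HI?T → r1=0x83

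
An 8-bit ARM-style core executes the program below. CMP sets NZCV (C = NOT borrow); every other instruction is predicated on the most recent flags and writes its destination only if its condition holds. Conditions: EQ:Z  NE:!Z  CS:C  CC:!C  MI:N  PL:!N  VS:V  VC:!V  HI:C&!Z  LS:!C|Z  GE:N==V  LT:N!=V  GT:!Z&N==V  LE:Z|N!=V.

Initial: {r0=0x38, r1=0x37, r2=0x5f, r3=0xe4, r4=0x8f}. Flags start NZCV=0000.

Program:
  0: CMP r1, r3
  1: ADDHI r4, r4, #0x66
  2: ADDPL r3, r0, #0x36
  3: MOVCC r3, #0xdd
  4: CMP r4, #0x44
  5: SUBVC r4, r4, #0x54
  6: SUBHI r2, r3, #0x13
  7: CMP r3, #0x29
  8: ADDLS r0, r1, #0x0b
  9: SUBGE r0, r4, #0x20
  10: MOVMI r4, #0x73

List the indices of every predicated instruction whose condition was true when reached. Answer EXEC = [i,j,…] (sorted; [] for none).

[0] flags=0000 → (cmp)
[1] flags=0000 HI?F → skip
[2] flags=0000 PL?T → r3=0x6e
[3] flags=0000 CC?T → r3=0xdd
[4] flags=0011 → (cmp)
[5] flags=0011 VC?F → skip
[6] flags=0011 HI?T → r2=0xca
[7] flags=1010 → (cmp)
[8] flags=1010 LS?F → skip
[9] flags=1010 GE?F → skip
[10] flags=1010 MI?T → r4=0x73

EXEC = [2,3,6,10]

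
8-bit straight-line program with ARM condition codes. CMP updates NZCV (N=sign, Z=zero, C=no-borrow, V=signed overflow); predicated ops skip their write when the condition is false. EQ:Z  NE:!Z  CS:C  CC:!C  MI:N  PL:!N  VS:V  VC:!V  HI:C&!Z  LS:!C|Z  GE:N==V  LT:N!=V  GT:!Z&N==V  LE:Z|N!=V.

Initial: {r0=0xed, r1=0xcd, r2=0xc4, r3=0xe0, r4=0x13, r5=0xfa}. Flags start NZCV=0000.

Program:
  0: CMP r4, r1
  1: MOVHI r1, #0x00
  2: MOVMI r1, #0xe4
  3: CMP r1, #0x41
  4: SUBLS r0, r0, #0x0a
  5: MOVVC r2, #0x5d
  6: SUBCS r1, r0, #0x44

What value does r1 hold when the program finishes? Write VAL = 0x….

[0] flags=0000 → (cmp)
[1] flags=0000 HI?F → skip
[2] flags=0000 MI?F → skip
[3] flags=1010 → (cmp)
[4] flags=1010 LS?F → skip
[5] flags=1010 VC?T → r2=0x5d
[6] flags=1010 CS?T → r1=0xa9

VAL = 0xa9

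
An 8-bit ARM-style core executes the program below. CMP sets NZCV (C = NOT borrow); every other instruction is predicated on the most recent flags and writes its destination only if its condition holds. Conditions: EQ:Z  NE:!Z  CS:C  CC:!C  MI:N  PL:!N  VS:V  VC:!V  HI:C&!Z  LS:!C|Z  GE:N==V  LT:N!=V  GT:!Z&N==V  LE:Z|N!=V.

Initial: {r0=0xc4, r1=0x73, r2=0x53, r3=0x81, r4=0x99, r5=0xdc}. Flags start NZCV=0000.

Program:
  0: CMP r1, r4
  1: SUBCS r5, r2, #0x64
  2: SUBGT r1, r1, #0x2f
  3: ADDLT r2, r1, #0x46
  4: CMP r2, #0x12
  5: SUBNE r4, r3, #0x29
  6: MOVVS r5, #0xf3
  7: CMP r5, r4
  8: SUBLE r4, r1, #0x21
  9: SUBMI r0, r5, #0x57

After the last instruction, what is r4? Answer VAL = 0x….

[0] flags=1001 → (cmp)
[1] flags=1001 CS?F → skip
[2] flags=1001 GT?T → r1=0x44
[3] flags=1001 LT?F → skip
[4] flags=0010 → (cmp)
[5] flags=0010 NE?T → r4=0x58
[6] flags=0010 VS?F → skip
[7] flags=1010 → (cmp)
[8] flags=1010 LE?T → r4=0x23
[9] flags=1010 MI?T → r0=0x85

VAL = 0x23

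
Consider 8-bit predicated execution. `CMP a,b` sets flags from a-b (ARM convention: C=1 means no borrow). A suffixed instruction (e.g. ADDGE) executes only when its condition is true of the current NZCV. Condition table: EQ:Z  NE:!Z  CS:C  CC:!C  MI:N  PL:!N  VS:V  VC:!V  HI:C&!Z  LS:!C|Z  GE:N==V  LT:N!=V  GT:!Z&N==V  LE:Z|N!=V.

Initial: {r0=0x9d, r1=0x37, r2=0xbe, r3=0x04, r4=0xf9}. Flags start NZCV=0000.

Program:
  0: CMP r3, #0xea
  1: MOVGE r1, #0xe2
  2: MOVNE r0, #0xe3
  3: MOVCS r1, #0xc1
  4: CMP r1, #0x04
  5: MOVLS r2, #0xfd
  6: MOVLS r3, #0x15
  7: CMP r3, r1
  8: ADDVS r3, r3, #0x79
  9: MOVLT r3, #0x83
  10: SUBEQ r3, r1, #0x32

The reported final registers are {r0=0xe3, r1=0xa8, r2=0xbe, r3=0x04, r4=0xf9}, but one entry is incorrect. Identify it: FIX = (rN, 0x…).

[0] flags=0000 → (cmp)
[1] flags=0000 GE?T → r1=0xe2
[2] flags=0000 NE?T → r0=0xe3
[3] flags=0000 CS?F → skip
[4] flags=1010 → (cmp)
[5] flags=1010 LS?F → skip
[6] flags=1010 LS?F → skip
[7] flags=0000 → (cmp)
[8] flags=0000 VS?F → skip
[9] flags=0000 LT?F → skip
[10] flags=0000 EQ?F → skip

FIX = (r1, 0xe2)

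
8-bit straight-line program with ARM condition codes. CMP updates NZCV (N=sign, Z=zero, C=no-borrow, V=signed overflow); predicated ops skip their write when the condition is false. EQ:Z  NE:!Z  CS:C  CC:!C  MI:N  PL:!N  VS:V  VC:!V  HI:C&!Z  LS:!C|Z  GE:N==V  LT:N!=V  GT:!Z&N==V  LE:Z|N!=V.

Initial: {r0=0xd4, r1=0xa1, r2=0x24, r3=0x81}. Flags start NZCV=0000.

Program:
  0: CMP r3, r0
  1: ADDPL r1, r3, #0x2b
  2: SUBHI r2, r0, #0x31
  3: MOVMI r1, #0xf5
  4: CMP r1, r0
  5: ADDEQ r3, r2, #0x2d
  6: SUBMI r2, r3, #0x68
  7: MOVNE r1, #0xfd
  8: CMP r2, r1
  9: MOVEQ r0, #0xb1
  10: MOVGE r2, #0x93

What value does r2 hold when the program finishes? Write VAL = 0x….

[0] flags=1000 → (cmp)
[1] flags=1000 PL?F → skip
[2] flags=1000 HI?F → skip
[3] flags=1000 MI?T → r1=0xf5
[4] flags=0010 → (cmp)
[5] flags=0010 EQ?F → skip
[6] flags=0010 MI?F → skip
[7] flags=0010 NE?T → r1=0xfd
[8] flags=0000 → (cmp)
[9] flags=0000 EQ?F → skip
[10] flags=0000 GE?T → r2=0x93

VAL = 0x93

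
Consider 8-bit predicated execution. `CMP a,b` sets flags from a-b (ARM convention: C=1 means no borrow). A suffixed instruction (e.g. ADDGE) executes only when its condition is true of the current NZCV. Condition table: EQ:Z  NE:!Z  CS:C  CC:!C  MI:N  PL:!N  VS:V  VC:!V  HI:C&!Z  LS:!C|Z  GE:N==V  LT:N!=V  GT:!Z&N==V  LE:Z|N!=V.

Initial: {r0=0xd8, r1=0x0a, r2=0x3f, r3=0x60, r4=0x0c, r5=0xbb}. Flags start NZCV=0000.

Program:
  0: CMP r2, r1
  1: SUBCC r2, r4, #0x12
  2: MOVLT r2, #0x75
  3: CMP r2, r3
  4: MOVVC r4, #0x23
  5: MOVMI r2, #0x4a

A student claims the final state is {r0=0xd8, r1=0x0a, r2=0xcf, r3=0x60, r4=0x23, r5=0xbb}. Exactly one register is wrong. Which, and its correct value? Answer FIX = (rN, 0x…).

FIX = (r2, 0x4a)

[0] flags=0010 → (cmp)
[1] flags=0010 CC?F → skip
[2] flags=0010 LT?F → skip
[3] flags=1000 → (cmp)
[4] flags=1000 VC?T → r4=0x23
[5] flags=1000 MI?T → r2=0x4a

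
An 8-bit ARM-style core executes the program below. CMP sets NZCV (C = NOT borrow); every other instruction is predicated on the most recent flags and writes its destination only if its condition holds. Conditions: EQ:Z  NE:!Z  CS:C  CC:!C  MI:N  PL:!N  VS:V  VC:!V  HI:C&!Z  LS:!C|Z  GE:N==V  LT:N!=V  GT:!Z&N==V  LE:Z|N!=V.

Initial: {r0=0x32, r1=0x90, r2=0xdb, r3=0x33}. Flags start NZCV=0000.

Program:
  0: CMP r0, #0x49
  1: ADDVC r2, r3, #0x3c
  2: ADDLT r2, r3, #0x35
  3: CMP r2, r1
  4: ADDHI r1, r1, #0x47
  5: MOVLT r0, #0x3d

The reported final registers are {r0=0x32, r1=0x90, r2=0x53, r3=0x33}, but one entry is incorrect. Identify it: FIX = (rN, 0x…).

FIX = (r2, 0x68)

[0] flags=1000 → (cmp)
[1] flags=1000 VC?T → r2=0x6f
[2] flags=1000 LT?T → r2=0x68
[3] flags=1001 → (cmp)
[4] flags=1001 HI?F → skip
[5] flags=1001 LT?F → skip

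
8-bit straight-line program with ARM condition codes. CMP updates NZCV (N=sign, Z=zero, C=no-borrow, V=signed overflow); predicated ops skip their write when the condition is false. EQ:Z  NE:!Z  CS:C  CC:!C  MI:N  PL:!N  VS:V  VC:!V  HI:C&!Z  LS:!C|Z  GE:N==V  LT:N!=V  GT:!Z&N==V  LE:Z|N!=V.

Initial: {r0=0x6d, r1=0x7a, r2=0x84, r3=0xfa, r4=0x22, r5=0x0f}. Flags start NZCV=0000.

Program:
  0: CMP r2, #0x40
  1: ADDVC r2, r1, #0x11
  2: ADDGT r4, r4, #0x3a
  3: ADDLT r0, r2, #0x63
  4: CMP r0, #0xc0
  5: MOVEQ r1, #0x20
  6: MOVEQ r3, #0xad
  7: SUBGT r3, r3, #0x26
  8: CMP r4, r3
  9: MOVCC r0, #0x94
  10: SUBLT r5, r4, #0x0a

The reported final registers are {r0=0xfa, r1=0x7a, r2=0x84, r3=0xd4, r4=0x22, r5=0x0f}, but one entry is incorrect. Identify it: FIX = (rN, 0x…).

0: ✓ CMP  NZCV=0011
1: · ADDVC
2: · ADDGT
3: ✓ ADDLT  r0←0xe7
4: ✓ CMP  NZCV=0010
5: · MOVEQ
6: · MOVEQ
7: ✓ SUBGT  r3←0xd4
8: ✓ CMP  NZCV=0000
9: ✓ MOVCC  r0←0x94
10: · SUBLT

FIX = (r0, 0x94)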